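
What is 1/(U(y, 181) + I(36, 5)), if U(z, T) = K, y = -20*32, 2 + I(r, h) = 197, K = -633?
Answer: -1/438 ≈ -0.0022831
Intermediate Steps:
I(r, h) = 195 (I(r, h) = -2 + 197 = 195)
y = -640
U(z, T) = -633
1/(U(y, 181) + I(36, 5)) = 1/(-633 + 195) = 1/(-438) = -1/438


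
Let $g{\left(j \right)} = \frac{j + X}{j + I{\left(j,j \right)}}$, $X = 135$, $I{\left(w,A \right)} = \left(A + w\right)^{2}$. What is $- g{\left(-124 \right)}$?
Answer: $- \frac{1}{5580} \approx -0.00017921$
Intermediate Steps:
$g{\left(j \right)} = \frac{135 + j}{j + 4 j^{2}}$ ($g{\left(j \right)} = \frac{j + 135}{j + \left(j + j\right)^{2}} = \frac{135 + j}{j + \left(2 j\right)^{2}} = \frac{135 + j}{j + 4 j^{2}}$)
$- g{\left(-124 \right)} = - \frac{135 - 124}{\left(-124\right) \left(1 + 4 \left(-124\right)\right)} = - \frac{\left(-1\right) 11}{124 \left(1 - 496\right)} = - \frac{\left(-1\right) 11}{124 \left(-495\right)} = - \frac{\left(-1\right) \left(-1\right) 11}{124 \cdot 495} = \left(-1\right) \frac{1}{5580} = - \frac{1}{5580}$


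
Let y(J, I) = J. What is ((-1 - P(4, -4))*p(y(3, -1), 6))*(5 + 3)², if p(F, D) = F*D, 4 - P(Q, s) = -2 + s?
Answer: -12672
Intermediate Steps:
P(Q, s) = 6 - s (P(Q, s) = 4 - (-2 + s) = 4 + (2 - s) = 6 - s)
p(F, D) = D*F
((-1 - P(4, -4))*p(y(3, -1), 6))*(5 + 3)² = ((-1 - (6 - 1*(-4)))*(6*3))*(5 + 3)² = ((-1 - (6 + 4))*18)*8² = ((-1 - 1*10)*18)*64 = ((-1 - 10)*18)*64 = -11*18*64 = -198*64 = -12672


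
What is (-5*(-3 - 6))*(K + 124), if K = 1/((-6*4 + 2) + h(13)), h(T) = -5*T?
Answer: 161805/29 ≈ 5579.5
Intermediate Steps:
K = -1/87 (K = 1/((-6*4 + 2) - 5*13) = 1/((-24 + 2) - 65) = 1/(-22 - 65) = 1/(-87) = -1/87 ≈ -0.011494)
(-5*(-3 - 6))*(K + 124) = (-5*(-3 - 6))*(-1/87 + 124) = -5*(-9)*(10787/87) = 45*(10787/87) = 161805/29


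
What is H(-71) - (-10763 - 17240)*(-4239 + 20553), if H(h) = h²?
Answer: 456845983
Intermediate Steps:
H(-71) - (-10763 - 17240)*(-4239 + 20553) = (-71)² - (-10763 - 17240)*(-4239 + 20553) = 5041 - (-28003)*16314 = 5041 - 1*(-456840942) = 5041 + 456840942 = 456845983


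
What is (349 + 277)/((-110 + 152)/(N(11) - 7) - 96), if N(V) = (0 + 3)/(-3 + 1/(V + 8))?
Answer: -140537/22728 ≈ -6.1834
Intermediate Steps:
N(V) = 3/(-3 + 1/(8 + V))
(349 + 277)/((-110 + 152)/(N(11) - 7) - 96) = (349 + 277)/((-110 + 152)/(3*(-8 - 1*11)/(23 + 3*11) - 7) - 96) = 626/(42/(3*(-8 - 11)/(23 + 33) - 7) - 96) = 626/(42/(3*(-19)/56 - 7) - 96) = 626/(42/(3*(1/56)*(-19) - 7) - 96) = 626/(42/(-57/56 - 7) - 96) = 626/(42/(-449/56) - 96) = 626/(42*(-56/449) - 96) = 626/(-2352/449 - 96) = 626/(-45456/449) = 626*(-449/45456) = -140537/22728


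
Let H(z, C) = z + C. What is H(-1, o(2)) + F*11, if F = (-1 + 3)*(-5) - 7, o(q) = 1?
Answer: -187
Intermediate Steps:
H(z, C) = C + z
F = -17 (F = 2*(-5) - 7 = -10 - 7 = -17)
H(-1, o(2)) + F*11 = (1 - 1) - 17*11 = 0 - 187 = -187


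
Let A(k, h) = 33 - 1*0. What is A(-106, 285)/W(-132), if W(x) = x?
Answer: -1/4 ≈ -0.25000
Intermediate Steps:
A(k, h) = 33 (A(k, h) = 33 + 0 = 33)
A(-106, 285)/W(-132) = 33/(-132) = 33*(-1/132) = -1/4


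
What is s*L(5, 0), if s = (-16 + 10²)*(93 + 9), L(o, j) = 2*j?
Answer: 0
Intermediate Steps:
s = 8568 (s = (-16 + 100)*102 = 84*102 = 8568)
s*L(5, 0) = 8568*(2*0) = 8568*0 = 0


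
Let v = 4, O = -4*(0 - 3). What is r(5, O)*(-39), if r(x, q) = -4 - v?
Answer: 312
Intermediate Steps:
O = 12 (O = -4*(-3) = 12)
r(x, q) = -8 (r(x, q) = -4 - 1*4 = -4 - 4 = -8)
r(5, O)*(-39) = -8*(-39) = 312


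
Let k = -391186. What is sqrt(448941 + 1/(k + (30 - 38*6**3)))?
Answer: sqrt(17900580103409843)/199682 ≈ 670.03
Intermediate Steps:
sqrt(448941 + 1/(k + (30 - 38*6**3))) = sqrt(448941 + 1/(-391186 + (30 - 38*6**3))) = sqrt(448941 + 1/(-391186 + (30 - 38*216))) = sqrt(448941 + 1/(-391186 + (30 - 8208))) = sqrt(448941 + 1/(-391186 - 8178)) = sqrt(448941 + 1/(-399364)) = sqrt(448941 - 1/399364) = sqrt(179290873523/399364) = sqrt(17900580103409843)/199682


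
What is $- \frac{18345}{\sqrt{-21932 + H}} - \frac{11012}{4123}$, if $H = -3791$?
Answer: $- \frac{11012}{4123} + \frac{18345 i \sqrt{25723}}{25723} \approx -2.6709 + 114.38 i$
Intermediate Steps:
$- \frac{18345}{\sqrt{-21932 + H}} - \frac{11012}{4123} = - \frac{18345}{\sqrt{-21932 - 3791}} - \frac{11012}{4123} = - \frac{18345}{\sqrt{-25723}} - \frac{11012}{4123} = - \frac{18345}{i \sqrt{25723}} - \frac{11012}{4123} = - 18345 \left(- \frac{i \sqrt{25723}}{25723}\right) - \frac{11012}{4123} = \frac{18345 i \sqrt{25723}}{25723} - \frac{11012}{4123} = - \frac{11012}{4123} + \frac{18345 i \sqrt{25723}}{25723}$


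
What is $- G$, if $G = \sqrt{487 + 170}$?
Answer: $- 3 \sqrt{73} \approx -25.632$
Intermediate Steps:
$G = 3 \sqrt{73}$ ($G = \sqrt{657} = 3 \sqrt{73} \approx 25.632$)
$- G = - 3 \sqrt{73}$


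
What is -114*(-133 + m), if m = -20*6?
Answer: 28842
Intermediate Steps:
m = -120
-114*(-133 + m) = -114*(-133 - 120) = -114*(-253) = 28842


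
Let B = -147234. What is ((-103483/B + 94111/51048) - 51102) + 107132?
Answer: 70190114661353/1252666872 ≈ 56033.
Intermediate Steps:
((-103483/B + 94111/51048) - 51102) + 107132 = ((-103483/(-147234) + 94111/51048) - 51102) + 107132 = ((-103483*(-1/147234) + 94111*(1/51048)) - 51102) + 107132 = ((103483/147234 + 94111/51048) - 51102) + 107132 = (3189823193/1252666872 - 51102) + 107132 = -64010592669751/1252666872 + 107132 = 70190114661353/1252666872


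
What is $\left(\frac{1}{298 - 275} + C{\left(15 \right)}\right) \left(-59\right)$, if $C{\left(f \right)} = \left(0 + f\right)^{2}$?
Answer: $- \frac{305384}{23} \approx -13278.0$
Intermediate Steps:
$C{\left(f \right)} = f^{2}$
$\left(\frac{1}{298 - 275} + C{\left(15 \right)}\right) \left(-59\right) = \left(\frac{1}{298 - 275} + 15^{2}\right) \left(-59\right) = \left(\frac{1}{23} + 225\right) \left(-59\right) = \frac{5176}{23} \left(-59\right) = - \frac{305384}{23}$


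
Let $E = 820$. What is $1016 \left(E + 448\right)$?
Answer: $1288288$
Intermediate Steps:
$1016 \left(E + 448\right) = 1016 \left(820 + 448\right) = 1016 \cdot 1268 = 1288288$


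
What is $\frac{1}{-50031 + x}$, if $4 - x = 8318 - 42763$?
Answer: $- \frac{1}{15582} \approx -6.4177 \cdot 10^{-5}$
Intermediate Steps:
$x = 34449$ ($x = 4 - \left(8318 - 42763\right) = 4 - -34445 = 4 + 34445 = 34449$)
$\frac{1}{-50031 + x} = \frac{1}{-50031 + 34449} = \frac{1}{-15582} = - \frac{1}{15582}$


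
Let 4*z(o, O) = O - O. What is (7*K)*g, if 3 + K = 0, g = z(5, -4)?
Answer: 0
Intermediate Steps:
z(o, O) = 0 (z(o, O) = (O - O)/4 = (¼)*0 = 0)
g = 0
K = -3 (K = -3 + 0 = -3)
(7*K)*g = (7*(-3))*0 = -21*0 = 0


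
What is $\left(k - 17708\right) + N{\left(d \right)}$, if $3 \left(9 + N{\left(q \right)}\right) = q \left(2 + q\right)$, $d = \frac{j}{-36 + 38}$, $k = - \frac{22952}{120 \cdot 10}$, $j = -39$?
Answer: $- \frac{5286713}{300} \approx -17622.0$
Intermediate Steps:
$k = - \frac{2869}{150}$ ($k = - \frac{22952}{1200} = \left(-22952\right) \frac{1}{1200} = - \frac{2869}{150} \approx -19.127$)
$d = - \frac{39}{2}$ ($d = - \frac{39}{-36 + 38} = - \frac{39}{2} \approx -19.5$)
$N{\left(q \right)} = -9 + \frac{q \left(2 + q\right)}{3}$
$\left(k - 17708\right) + N{\left(d \right)} = \left(- \frac{2869}{150} - 17708\right) + \left(-9 + \frac{\left(- \frac{39}{2}\right)^{2}}{3} + \frac{2}{3} \left(- \frac{39}{2}\right)\right) = - \frac{2659069}{150} - - \frac{419}{4} = - \frac{2659069}{150} + \frac{419}{4} = - \frac{5286713}{300}$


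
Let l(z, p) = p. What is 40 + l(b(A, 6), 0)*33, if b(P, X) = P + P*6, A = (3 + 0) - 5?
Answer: 40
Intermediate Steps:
A = -2 (A = 3 - 5 = -2)
b(P, X) = 7*P (b(P, X) = P + 6*P = 7*P)
40 + l(b(A, 6), 0)*33 = 40 + 0*33 = 40 + 0 = 40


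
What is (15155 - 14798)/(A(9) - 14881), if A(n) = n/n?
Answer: -119/4960 ≈ -0.023992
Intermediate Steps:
A(n) = 1
(15155 - 14798)/(A(9) - 14881) = (15155 - 14798)/(1 - 14881) = 357/(-14880) = 357*(-1/14880) = -119/4960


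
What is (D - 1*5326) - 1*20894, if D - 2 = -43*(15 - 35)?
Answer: -25358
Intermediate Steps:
D = 862 (D = 2 - 43*(15 - 35) = 2 - 43*(-20) = 2 + 860 = 862)
(D - 1*5326) - 1*20894 = (862 - 1*5326) - 1*20894 = (862 - 5326) - 20894 = -4464 - 20894 = -25358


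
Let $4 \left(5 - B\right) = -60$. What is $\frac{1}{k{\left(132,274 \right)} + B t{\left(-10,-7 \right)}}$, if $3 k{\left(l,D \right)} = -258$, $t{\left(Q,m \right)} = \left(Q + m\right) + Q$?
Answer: $- \frac{1}{626} \approx -0.0015974$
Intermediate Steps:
$t{\left(Q,m \right)} = m + 2 Q$
$k{\left(l,D \right)} = -86$ ($k{\left(l,D \right)} = \frac{1}{3} \left(-258\right) = -86$)
$B = 20$ ($B = 5 - -15 = 5 + 15 = 20$)
$\frac{1}{k{\left(132,274 \right)} + B t{\left(-10,-7 \right)}} = \frac{1}{-86 + 20 \left(-7 + 2 \left(-10\right)\right)} = \frac{1}{-86 + 20 \left(-7 - 20\right)} = \frac{1}{-86 + 20 \left(-27\right)} = \frac{1}{-86 - 540} = \frac{1}{-626} = - \frac{1}{626}$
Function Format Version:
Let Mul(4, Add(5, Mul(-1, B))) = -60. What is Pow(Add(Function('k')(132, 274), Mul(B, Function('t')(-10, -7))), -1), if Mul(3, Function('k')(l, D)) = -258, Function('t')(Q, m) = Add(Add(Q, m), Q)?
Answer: Rational(-1, 626) ≈ -0.0015974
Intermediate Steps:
Function('t')(Q, m) = Add(m, Mul(2, Q))
Function('k')(l, D) = -86 (Function('k')(l, D) = Mul(Rational(1, 3), -258) = -86)
B = 20 (B = Add(5, Mul(Rational(-1, 4), -60)) = Add(5, 15) = 20)
Pow(Add(Function('k')(132, 274), Mul(B, Function('t')(-10, -7))), -1) = Pow(Add(-86, Mul(20, Add(-7, Mul(2, -10)))), -1) = Pow(Add(-86, Mul(20, Add(-7, -20))), -1) = Pow(Add(-86, Mul(20, -27)), -1) = Pow(Add(-86, -540), -1) = Pow(-626, -1) = Rational(-1, 626)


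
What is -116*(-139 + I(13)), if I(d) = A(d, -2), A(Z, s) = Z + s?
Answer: 14848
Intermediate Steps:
I(d) = -2 + d (I(d) = d - 2 = -2 + d)
-116*(-139 + I(13)) = -116*(-139 + (-2 + 13)) = -116*(-139 + 11) = -116*(-128) = 14848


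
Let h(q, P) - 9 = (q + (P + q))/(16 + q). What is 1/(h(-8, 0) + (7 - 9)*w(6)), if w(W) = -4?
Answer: 1/15 ≈ 0.066667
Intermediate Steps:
h(q, P) = 9 + (P + 2*q)/(16 + q) (h(q, P) = 9 + (q + (P + q))/(16 + q) = 9 + (P + 2*q)/(16 + q))
1/(h(-8, 0) + (7 - 9)*w(6)) = 1/((144 + 0 + 11*(-8))/(16 - 8) + (7 - 9)*(-4)) = 1/((144 + 0 - 88)/8 - 2*(-4)) = 1/((⅛)*56 + 8) = 1/(7 + 8) = 1/15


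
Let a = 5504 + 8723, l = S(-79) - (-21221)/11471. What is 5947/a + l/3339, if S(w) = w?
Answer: 23909922363/60546427207 ≈ 0.39490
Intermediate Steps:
l = -884988/11471 (l = -79 - (-21221)/11471 = -79 - 1*(-21221/11471) = -79 + 21221/11471 = -884988/11471 ≈ -77.150)
a = 14227
5947/a + l/3339 = 5947/14227 - 884988/11471/3339 = 5947*(1/14227) - 884988/11471*1/3339 = 5947/14227 - 98332/4255741 = 23909922363/60546427207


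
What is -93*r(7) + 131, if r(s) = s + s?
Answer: -1171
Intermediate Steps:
r(s) = 2*s
-93*r(7) + 131 = -186*7 + 131 = -93*14 + 131 = -1302 + 131 = -1171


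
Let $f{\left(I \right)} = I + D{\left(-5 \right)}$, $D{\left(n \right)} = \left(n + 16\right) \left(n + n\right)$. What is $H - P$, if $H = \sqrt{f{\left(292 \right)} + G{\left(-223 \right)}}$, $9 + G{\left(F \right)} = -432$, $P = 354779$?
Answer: $-354779 + i \sqrt{259} \approx -3.5478 \cdot 10^{5} + 16.093 i$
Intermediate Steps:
$G{\left(F \right)} = -441$ ($G{\left(F \right)} = -9 - 432 = -441$)
$D{\left(n \right)} = 2 n \left(16 + n\right)$ ($D{\left(n \right)} = \left(16 + n\right) 2 n = 2 n \left(16 + n\right)$)
$f{\left(I \right)} = -110 + I$ ($f{\left(I \right)} = I + 2 \left(-5\right) \left(16 - 5\right) = I + 2 \left(-5\right) 11 = I - 110 = -110 + I$)
$H = i \sqrt{259}$ ($H = \sqrt{\left(-110 + 292\right) - 441} = \sqrt{182 - 441} = \sqrt{-259} = i \sqrt{259} \approx 16.093 i$)
$H - P = i \sqrt{259} - 354779 = -354779 + i \sqrt{259}$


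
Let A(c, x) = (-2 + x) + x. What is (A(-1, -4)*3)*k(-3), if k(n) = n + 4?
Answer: -30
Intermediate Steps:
A(c, x) = -2 + 2*x
k(n) = 4 + n
(A(-1, -4)*3)*k(-3) = ((-2 + 2*(-4))*3)*(4 - 3) = ((-2 - 8)*3)*1 = -10*3*1 = -30*1 = -30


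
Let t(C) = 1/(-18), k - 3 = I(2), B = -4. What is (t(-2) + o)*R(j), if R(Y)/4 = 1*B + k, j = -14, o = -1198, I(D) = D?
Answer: -43130/9 ≈ -4792.2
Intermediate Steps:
k = 5 (k = 3 + 2 = 5)
t(C) = -1/18
R(Y) = 4 (R(Y) = 4*(1*(-4) + 5) = 4*(-4 + 5) = 4*1 = 4)
(t(-2) + o)*R(j) = (-1/18 - 1198)*4 = -21565/18*4 = -43130/9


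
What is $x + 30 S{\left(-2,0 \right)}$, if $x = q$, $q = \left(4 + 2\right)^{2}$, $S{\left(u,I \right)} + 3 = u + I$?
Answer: $-114$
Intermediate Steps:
$S{\left(u,I \right)} = -3 + I + u$ ($S{\left(u,I \right)} = -3 + \left(u + I\right) = -3 + \left(I + u\right) = -3 + I + u$)
$q = 36$ ($q = 6^{2} = 36$)
$x = 36$
$x + 30 S{\left(-2,0 \right)} = 36 + 30 \left(-3 + 0 - 2\right) = 36 + 30 \left(-5\right) = 36 - 150 = -114$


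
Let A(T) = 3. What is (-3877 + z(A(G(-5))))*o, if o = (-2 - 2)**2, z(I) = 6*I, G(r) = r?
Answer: -61744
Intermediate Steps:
o = 16 (o = (-4)**2 = 16)
(-3877 + z(A(G(-5))))*o = (-3877 + 6*3)*16 = (-3877 + 18)*16 = -3859*16 = -61744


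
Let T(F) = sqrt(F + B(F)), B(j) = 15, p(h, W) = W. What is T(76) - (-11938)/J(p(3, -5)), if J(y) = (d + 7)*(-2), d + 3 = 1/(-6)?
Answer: -35814/23 + sqrt(91) ≈ -1547.6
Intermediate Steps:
d = -19/6 (d = -3 + 1/(-6) = -3 - 1/6 = -19/6 ≈ -3.1667)
T(F) = sqrt(15 + F) (T(F) = sqrt(F + 15) = sqrt(15 + F))
J(y) = -23/3 (J(y) = (-19/6 + 7)*(-2) = (23/6)*(-2) = -23/3)
T(76) - (-11938)/J(p(3, -5)) = sqrt(15 + 76) - (-11938)/(-23/3) = sqrt(91) - (-11938)*(-3)/23 = sqrt(91) - 1*35814/23 = sqrt(91) - 35814/23 = -35814/23 + sqrt(91)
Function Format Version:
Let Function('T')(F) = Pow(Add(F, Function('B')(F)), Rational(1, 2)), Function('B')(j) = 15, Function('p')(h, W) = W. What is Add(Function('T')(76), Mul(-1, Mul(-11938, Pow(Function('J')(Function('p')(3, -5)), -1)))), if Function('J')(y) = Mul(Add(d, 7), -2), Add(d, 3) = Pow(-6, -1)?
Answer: Add(Rational(-35814, 23), Pow(91, Rational(1, 2))) ≈ -1547.6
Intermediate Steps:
d = Rational(-19, 6) (d = Add(-3, Pow(-6, -1)) = Add(-3, Rational(-1, 6)) = Rational(-19, 6) ≈ -3.1667)
Function('T')(F) = Pow(Add(15, F), Rational(1, 2)) (Function('T')(F) = Pow(Add(F, 15), Rational(1, 2)) = Pow(Add(15, F), Rational(1, 2)))
Function('J')(y) = Rational(-23, 3) (Function('J')(y) = Mul(Add(Rational(-19, 6), 7), -2) = Mul(Rational(23, 6), -2) = Rational(-23, 3))
Add(Function('T')(76), Mul(-1, Mul(-11938, Pow(Function('J')(Function('p')(3, -5)), -1)))) = Add(Pow(Add(15, 76), Rational(1, 2)), Mul(-1, Mul(-11938, Pow(Rational(-23, 3), -1)))) = Add(Pow(91, Rational(1, 2)), Mul(-1, Mul(-11938, Rational(-3, 23)))) = Add(Pow(91, Rational(1, 2)), Mul(-1, Rational(35814, 23))) = Add(Pow(91, Rational(1, 2)), Rational(-35814, 23)) = Add(Rational(-35814, 23), Pow(91, Rational(1, 2)))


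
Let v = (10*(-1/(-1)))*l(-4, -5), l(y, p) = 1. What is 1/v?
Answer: ⅒ ≈ 0.10000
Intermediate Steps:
v = 10 (v = (10*(-1/(-1)))*1 = (10*(-1*(-1)))*1 = (10*1)*1 = 10*1 = 10)
1/v = 1/10 = ⅒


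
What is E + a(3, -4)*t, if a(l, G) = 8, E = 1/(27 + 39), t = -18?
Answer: -9503/66 ≈ -143.98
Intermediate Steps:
E = 1/66 ≈ 0.015152
E + a(3, -4)*t = 1/66 + 8*(-18) = 1/66 - 144 = -9503/66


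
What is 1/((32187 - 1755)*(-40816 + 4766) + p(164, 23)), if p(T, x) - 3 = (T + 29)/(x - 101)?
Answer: -78/85571740759 ≈ -9.1152e-10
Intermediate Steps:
p(T, x) = 3 + (29 + T)/(-101 + x) (p(T, x) = 3 + (T + 29)/(x - 101) = 3 + (29 + T)/(-101 + x))
1/((32187 - 1755)*(-40816 + 4766) + p(164, 23)) = 1/((32187 - 1755)*(-40816 + 4766) + (-274 + 164 + 3*23)/(-101 + 23)) = 1/(30432*(-36050) + (-274 + 164 + 69)/(-78)) = 1/(-1097073600 - 1/78*(-41)) = 1/(-1097073600 + 41/78) = 1/(-85571740759/78) = -78/85571740759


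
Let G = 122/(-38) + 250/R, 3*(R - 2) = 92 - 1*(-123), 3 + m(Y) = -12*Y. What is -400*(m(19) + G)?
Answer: 387680000/4199 ≈ 92327.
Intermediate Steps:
m(Y) = -3 - 12*Y
R = 221/3 (R = 2 + (92 - 1*(-123))/3 = 2 + (92 + 123)/3 = 2 + (⅓)*215 = 2 + 215/3 = 221/3 ≈ 73.667)
G = 769/4199 (G = 122/(-38) + 250/(221/3) = 122*(-1/38) + 250*(3/221) = -61/19 + 750/221 = 769/4199 ≈ 0.18314)
-400*(m(19) + G) = -400*((-3 - 12*19) + 769/4199) = -400*((-3 - 228) + 769/4199) = -400*(-231 + 769/4199) = -400*(-969200/4199) = 387680000/4199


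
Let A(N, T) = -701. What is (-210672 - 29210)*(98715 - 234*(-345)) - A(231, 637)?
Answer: -43045624789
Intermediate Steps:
(-210672 - 29210)*(98715 - 234*(-345)) - A(231, 637) = (-210672 - 29210)*(98715 - 234*(-345)) - 1*(-701) = -239882*(98715 + 80730) + 701 = -239882*179445 + 701 = -43045625490 + 701 = -43045624789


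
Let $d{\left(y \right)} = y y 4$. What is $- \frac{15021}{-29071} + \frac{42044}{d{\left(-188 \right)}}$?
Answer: $\frac{836467505}{1027485424} \approx 0.81409$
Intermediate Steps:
$d{\left(y \right)} = 4 y^{2}$ ($d{\left(y \right)} = y^{2} \cdot 4 = 4 y^{2}$)
$- \frac{15021}{-29071} + \frac{42044}{d{\left(-188 \right)}} = - \frac{15021}{-29071} + \frac{42044}{4 \left(-188\right)^{2}} = \left(-15021\right) \left(- \frac{1}{29071}\right) + \frac{42044}{4 \cdot 35344} = \frac{15021}{29071} + \frac{42044}{141376} = \frac{15021}{29071} + 42044 \cdot \frac{1}{141376} = \frac{15021}{29071} + \frac{10511}{35344} = \frac{836467505}{1027485424}$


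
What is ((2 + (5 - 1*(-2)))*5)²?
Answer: 2025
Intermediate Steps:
((2 + (5 - 1*(-2)))*5)² = ((2 + (5 + 2))*5)² = ((2 + 7)*5)² = (9*5)² = 45² = 2025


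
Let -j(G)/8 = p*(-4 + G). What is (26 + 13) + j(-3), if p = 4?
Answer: 263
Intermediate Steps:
j(G) = 128 - 32*G (j(G) = -32*(-4 + G) = -8*(-16 + 4*G) = 128 - 32*G)
(26 + 13) + j(-3) = (26 + 13) + (128 - 32*(-3)) = 39 + (128 + 96) = 39 + 224 = 263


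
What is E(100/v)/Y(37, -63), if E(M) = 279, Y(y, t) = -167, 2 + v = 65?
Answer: -279/167 ≈ -1.6707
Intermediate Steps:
v = 63 (v = -2 + 65 = 63)
E(100/v)/Y(37, -63) = 279/(-167) = 279*(-1/167) = -279/167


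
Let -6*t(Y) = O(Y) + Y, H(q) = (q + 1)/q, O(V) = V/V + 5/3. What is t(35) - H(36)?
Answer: -263/36 ≈ -7.3056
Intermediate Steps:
O(V) = 8/3 (O(V) = 1 + 5*(⅓) = 1 + 5/3 = 8/3)
H(q) = (1 + q)/q
t(Y) = -4/9 - Y/6 (t(Y) = -(8/3 + Y)/6 = -4/9 - Y/6)
t(35) - H(36) = (-4/9 - ⅙*35) - (1 + 36)/36 = (-4/9 - 35/6) - 37/36 = -113/18 - 1*37/36 = -113/18 - 37/36 = -263/36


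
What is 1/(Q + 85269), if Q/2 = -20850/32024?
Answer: 8006/682653189 ≈ 1.1728e-5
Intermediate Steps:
Q = -10425/8006 (Q = 2*(-20850/32024) = 2*(-20850*1/32024) = 2*(-10425/16012) = -10425/8006 ≈ -1.3021)
1/(Q + 85269) = 1/(-10425/8006 + 85269) = 1/(682653189/8006) = 8006/682653189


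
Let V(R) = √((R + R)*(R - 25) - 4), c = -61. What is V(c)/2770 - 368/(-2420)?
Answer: 92/605 + √2622/1385 ≈ 0.18904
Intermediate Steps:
V(R) = √(-4 + 2*R*(-25 + R)) (V(R) = √((2*R)*(-25 + R) - 4) = √(2*R*(-25 + R) - 4) = √(-4 + 2*R*(-25 + R)))
V(c)/2770 - 368/(-2420) = √(-4 - 50*(-61) + 2*(-61)²)/2770 - 368/(-2420) = √(-4 + 3050 + 2*3721)*(1/2770) - 368*(-1/2420) = √(-4 + 3050 + 7442)*(1/2770) + 92/605 = √10488*(1/2770) + 92/605 = (2*√2622)*(1/2770) + 92/605 = √2622/1385 + 92/605 = 92/605 + √2622/1385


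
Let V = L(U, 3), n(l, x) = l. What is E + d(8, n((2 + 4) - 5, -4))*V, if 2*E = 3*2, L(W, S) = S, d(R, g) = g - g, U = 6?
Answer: 3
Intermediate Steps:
d(R, g) = 0
E = 3 (E = (3*2)/2 = (1/2)*6 = 3)
V = 3
E + d(8, n((2 + 4) - 5, -4))*V = 3 + 0*3 = 3 + 0 = 3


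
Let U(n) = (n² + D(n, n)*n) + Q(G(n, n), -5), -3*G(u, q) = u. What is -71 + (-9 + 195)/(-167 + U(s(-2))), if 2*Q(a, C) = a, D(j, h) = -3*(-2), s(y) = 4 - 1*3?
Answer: -2237/31 ≈ -72.161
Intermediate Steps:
G(u, q) = -u/3
s(y) = 1 (s(y) = 4 - 3 = 1)
D(j, h) = 6
Q(a, C) = a/2
U(n) = n² + 35*n/6 (U(n) = (n² + 6*n) + (-n/3)/2 = (n² + 6*n) - n/6 = n² + 35*n/6)
-71 + (-9 + 195)/(-167 + U(s(-2))) = -71 + (-9 + 195)/(-167 + (⅙)*1*(35 + 6*1)) = -71 + 186/(-167 + (⅙)*1*(35 + 6)) = -71 + 186/(-167 + (⅙)*1*41) = -71 + 186/(-167 + 41/6) = -71 + 186/(-961/6) = -71 + 186*(-6/961) = -71 - 36/31 = -2237/31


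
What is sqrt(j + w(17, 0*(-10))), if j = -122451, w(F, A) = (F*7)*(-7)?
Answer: 14*I*sqrt(629) ≈ 351.12*I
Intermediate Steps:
w(F, A) = -49*F (w(F, A) = (7*F)*(-7) = -49*F)
sqrt(j + w(17, 0*(-10))) = sqrt(-122451 - 49*17) = sqrt(-122451 - 833) = sqrt(-123284) = 14*I*sqrt(629)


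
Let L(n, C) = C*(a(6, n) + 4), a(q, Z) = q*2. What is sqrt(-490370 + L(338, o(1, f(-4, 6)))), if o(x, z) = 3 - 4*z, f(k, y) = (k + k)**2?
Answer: I*sqrt(494418) ≈ 703.15*I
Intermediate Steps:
a(q, Z) = 2*q
f(k, y) = 4*k**2 (f(k, y) = (2*k)**2 = 4*k**2)
L(n, C) = 16*C (L(n, C) = C*(2*6 + 4) = C*(12 + 4) = C*16 = 16*C)
sqrt(-490370 + L(338, o(1, f(-4, 6)))) = sqrt(-490370 + 16*(3 - 16*(-4)**2)) = sqrt(-490370 + 16*(3 - 16*16)) = sqrt(-490370 + 16*(3 - 4*64)) = sqrt(-490370 + 16*(3 - 256)) = sqrt(-490370 + 16*(-253)) = sqrt(-490370 - 4048) = sqrt(-494418) = I*sqrt(494418)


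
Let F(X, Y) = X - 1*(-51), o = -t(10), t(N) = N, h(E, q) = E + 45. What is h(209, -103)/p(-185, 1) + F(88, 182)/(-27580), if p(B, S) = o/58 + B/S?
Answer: -20390071/14810460 ≈ -1.3767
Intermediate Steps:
h(E, q) = 45 + E
o = -10 (o = -1*10 = -10)
F(X, Y) = 51 + X (F(X, Y) = X + 51 = 51 + X)
p(B, S) = -5/29 + B/S (p(B, S) = -10/58 + B/S = -10*1/58 + B/S = -5/29 + B/S)
h(209, -103)/p(-185, 1) + F(88, 182)/(-27580) = (45 + 209)/(-5/29 - 185/1) + (51 + 88)/(-27580) = 254/(-5/29 - 185*1) + 139*(-1/27580) = 254/(-5/29 - 185) - 139/27580 = 254/(-5370/29) - 139/27580 = 254*(-29/5370) - 139/27580 = -3683/2685 - 139/27580 = -20390071/14810460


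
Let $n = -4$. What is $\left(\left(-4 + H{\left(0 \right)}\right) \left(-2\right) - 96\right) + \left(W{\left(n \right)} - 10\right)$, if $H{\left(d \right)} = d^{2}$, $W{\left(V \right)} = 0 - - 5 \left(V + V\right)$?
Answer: $-138$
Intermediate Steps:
$W{\left(V \right)} = 10 V$ ($W{\left(V \right)} = 0 - - 5 \cdot 2 V = 0 - - 10 V = 0 + 10 V = 10 V$)
$\left(\left(-4 + H{\left(0 \right)}\right) \left(-2\right) - 96\right) + \left(W{\left(n \right)} - 10\right) = \left(\left(-4 + 0^{2}\right) \left(-2\right) - 96\right) + \left(10 \left(-4\right) - 10\right) = \left(\left(-4 + 0\right) \left(-2\right) - 96\right) - 50 = \left(\left(-4\right) \left(-2\right) - 96\right) - 50 = \left(8 - 96\right) - 50 = -88 - 50 = -138$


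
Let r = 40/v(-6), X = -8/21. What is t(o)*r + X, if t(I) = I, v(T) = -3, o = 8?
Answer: -2248/21 ≈ -107.05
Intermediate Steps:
X = -8/21 (X = -8*1/21 = -8/21 ≈ -0.38095)
r = -40/3 (r = 40/(-3) = 40*(-⅓) = -40/3 ≈ -13.333)
t(o)*r + X = 8*(-40/3) - 8/21 = -320/3 - 8/21 = -2248/21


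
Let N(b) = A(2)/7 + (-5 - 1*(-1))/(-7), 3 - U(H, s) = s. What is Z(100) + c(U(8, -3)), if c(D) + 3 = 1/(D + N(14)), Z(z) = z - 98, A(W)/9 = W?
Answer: -57/64 ≈ -0.89063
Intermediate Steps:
A(W) = 9*W
Z(z) = -98 + z
U(H, s) = 3 - s
N(b) = 22/7 (N(b) = (9*2)/7 + (-5 - 1*(-1))/(-7) = 18*(1/7) + (-5 + 1)*(-1/7) = 18/7 - 4*(-1/7) = 18/7 + 4/7 = 22/7)
c(D) = -3 + 1/(22/7 + D) (c(D) = -3 + 1/(D + 22/7) = -3 + 1/(22/7 + D))
Z(100) + c(U(8, -3)) = (-98 + 100) + (-59 - 21*(3 - 1*(-3)))/(22 + 7*(3 - 1*(-3))) = 2 + (-59 - 21*(3 + 3))/(22 + 7*(3 + 3)) = 2 + (-59 - 21*6)/(22 + 7*6) = 2 + (-59 - 126)/(22 + 42) = 2 - 185/64 = -57/64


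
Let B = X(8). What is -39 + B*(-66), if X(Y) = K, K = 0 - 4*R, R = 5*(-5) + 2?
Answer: -6111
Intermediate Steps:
R = -23 (R = -25 + 2 = -23)
K = 92 (K = 0 - 4*(-23) = 0 + 92 = 92)
X(Y) = 92
B = 92
-39 + B*(-66) = -39 + 92*(-66) = -39 - 6072 = -6111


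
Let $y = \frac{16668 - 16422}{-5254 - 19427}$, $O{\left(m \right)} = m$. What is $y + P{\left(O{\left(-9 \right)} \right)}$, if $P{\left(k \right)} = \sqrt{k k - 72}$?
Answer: $\frac{24599}{8227} \approx 2.99$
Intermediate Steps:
$P{\left(k \right)} = \sqrt{-72 + k^{2}}$ ($P{\left(k \right)} = \sqrt{k^{2} - 72} = \sqrt{-72 + k^{2}}$)
$y = - \frac{82}{8227}$ ($y = \frac{246}{-24681} = 246 \left(- \frac{1}{24681}\right) = - \frac{82}{8227} \approx -0.0099672$)
$y + P{\left(O{\left(-9 \right)} \right)} = - \frac{82}{8227} + \sqrt{-72 + \left(-9\right)^{2}} = - \frac{82}{8227} + \sqrt{-72 + 81} = - \frac{82}{8227} + \sqrt{9} = - \frac{82}{8227} + 3 = \frac{24599}{8227}$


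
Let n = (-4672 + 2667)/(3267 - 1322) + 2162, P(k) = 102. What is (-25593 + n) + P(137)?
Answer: -9075382/389 ≈ -23330.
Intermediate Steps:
n = 840617/389 (n = -2005/1945 + 2162 = -2005*1/1945 + 2162 = -401/389 + 2162 = 840617/389 ≈ 2161.0)
(-25593 + n) + P(137) = (-25593 + 840617/389) + 102 = -9115060/389 + 102 = -9075382/389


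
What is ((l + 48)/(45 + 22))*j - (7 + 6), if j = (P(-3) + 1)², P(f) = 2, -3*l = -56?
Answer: -271/67 ≈ -4.0448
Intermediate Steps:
l = 56/3 (l = -⅓*(-56) = 56/3 ≈ 18.667)
j = 9 (j = (2 + 1)² = 3² = 9)
((l + 48)/(45 + 22))*j - (7 + 6) = ((56/3 + 48)/(45 + 22))*9 - (7 + 6) = ((200/3)/67)*9 - 1*13 = ((200/3)*(1/67))*9 - 13 = (200/201)*9 - 13 = 600/67 - 13 = -271/67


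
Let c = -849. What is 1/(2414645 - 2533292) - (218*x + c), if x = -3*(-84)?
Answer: -6417260290/118647 ≈ -54087.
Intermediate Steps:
x = 252
1/(2414645 - 2533292) - (218*x + c) = 1/(2414645 - 2533292) - (218*252 - 849) = 1/(-118647) - (54936 - 849) = -1/118647 - 1*54087 = -1/118647 - 54087 = -6417260290/118647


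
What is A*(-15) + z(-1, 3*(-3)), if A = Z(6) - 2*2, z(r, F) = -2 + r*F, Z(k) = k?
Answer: -23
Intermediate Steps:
z(r, F) = -2 + F*r
A = 2 (A = 6 - 2*2 = 6 - 4 = 2)
A*(-15) + z(-1, 3*(-3)) = 2*(-15) + (-2 + (3*(-3))*(-1)) = -30 + (-2 - 9*(-1)) = -30 + (-2 + 9) = -30 + 7 = -23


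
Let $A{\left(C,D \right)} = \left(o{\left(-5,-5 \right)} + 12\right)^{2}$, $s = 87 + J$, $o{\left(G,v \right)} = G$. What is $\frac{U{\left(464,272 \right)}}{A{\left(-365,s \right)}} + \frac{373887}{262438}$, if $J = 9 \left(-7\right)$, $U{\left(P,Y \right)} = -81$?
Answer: $- \frac{2937015}{12859462} \approx -0.22839$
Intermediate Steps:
$J = -63$
$s = 24$ ($s = 87 - 63 = 24$)
$A{\left(C,D \right)} = 49$ ($A{\left(C,D \right)} = \left(-5 + 12\right)^{2} = 7^{2} = 49$)
$\frac{U{\left(464,272 \right)}}{A{\left(-365,s \right)}} + \frac{373887}{262438} = - \frac{81}{49} + \frac{373887}{262438} = - \frac{2937015}{12859462}$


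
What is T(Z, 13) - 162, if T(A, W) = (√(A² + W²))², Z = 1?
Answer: 8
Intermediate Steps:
T(A, W) = A² + W²
T(Z, 13) - 162 = (1² + 13²) - 162 = (1 + 169) - 162 = 170 - 162 = 8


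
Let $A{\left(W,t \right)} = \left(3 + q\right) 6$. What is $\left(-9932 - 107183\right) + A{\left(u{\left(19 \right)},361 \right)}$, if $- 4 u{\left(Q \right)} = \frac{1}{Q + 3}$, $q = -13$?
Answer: $-117175$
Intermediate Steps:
$u{\left(Q \right)} = - \frac{1}{4 \left(3 + Q\right)}$ ($u{\left(Q \right)} = - \frac{1}{4 \left(Q + 3\right)} = - \frac{1}{4 \left(3 + Q\right)}$)
$A{\left(W,t \right)} = -60$ ($A{\left(W,t \right)} = \left(3 - 13\right) 6 = \left(-10\right) 6 = -60$)
$\left(-9932 - 107183\right) + A{\left(u{\left(19 \right)},361 \right)} = \left(-9932 - 107183\right) - 60 = -117115 - 60 = -117175$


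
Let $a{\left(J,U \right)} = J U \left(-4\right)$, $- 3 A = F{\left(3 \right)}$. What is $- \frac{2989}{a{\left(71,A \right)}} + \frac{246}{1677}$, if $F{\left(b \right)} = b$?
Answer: $- \frac{1647563}{158756} \approx -10.378$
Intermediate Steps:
$A = -1$ ($A = \left(- \frac{1}{3}\right) 3 = -1$)
$a{\left(J,U \right)} = - 4 J U$
$- \frac{2989}{a{\left(71,A \right)}} + \frac{246}{1677} = - \frac{2989}{\left(-4\right) 71 \left(-1\right)} + \frac{246}{1677} = - \frac{2989}{284} + 246 \cdot \frac{1}{1677} = \left(-2989\right) \frac{1}{284} + \frac{82}{559} = - \frac{2989}{284} + \frac{82}{559} = - \frac{1647563}{158756}$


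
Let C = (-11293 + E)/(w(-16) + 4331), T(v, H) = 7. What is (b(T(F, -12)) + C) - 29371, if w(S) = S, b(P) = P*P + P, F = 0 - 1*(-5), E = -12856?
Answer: -126518374/4315 ≈ -29321.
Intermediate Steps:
F = 5 (F = 0 + 5 = 5)
b(P) = P + P² (b(P) = P² + P = P + P²)
C = -24149/4315 (C = (-11293 - 12856)/(-16 + 4331) = -24149/4315 ≈ -5.5965)
(b(T(F, -12)) + C) - 29371 = (7*(1 + 7) - 24149/4315) - 29371 = (7*8 - 24149/4315) - 29371 = (56 - 24149/4315) - 29371 = 217491/4315 - 29371 = -126518374/4315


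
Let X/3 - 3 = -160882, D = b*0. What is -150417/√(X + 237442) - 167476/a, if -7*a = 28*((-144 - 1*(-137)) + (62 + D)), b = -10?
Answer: 41869/55 + 150417*I*√245195/245195 ≈ 761.25 + 303.77*I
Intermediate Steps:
D = 0 (D = -10*0 = 0)
a = -220 (a = -4*((-144 - 1*(-137)) + (62 + 0)) = -4*((-144 + 137) + 62) = -4*(-7 + 62) = -4*55 = -⅐*1540 = -220)
X = -482637 (X = 9 + 3*(-160882) = 9 - 482646 = -482637)
-150417/√(X + 237442) - 167476/a = -150417/√(-482637 + 237442) - 167476/(-220) = -150417*(-I*√245195/245195) - 167476*(-1/220) = -150417*(-I*√245195/245195) + 41869/55 = -(-150417)*I*√245195/245195 + 41869/55 = 150417*I*√245195/245195 + 41869/55 = 41869/55 + 150417*I*√245195/245195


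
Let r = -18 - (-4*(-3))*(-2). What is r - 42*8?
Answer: -330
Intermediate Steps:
r = 6 (r = -18 - 12*(-2) = -18 - 1*(-24) = -18 + 24 = 6)
r - 42*8 = 6 - 42*8 = 6 - 336 = -330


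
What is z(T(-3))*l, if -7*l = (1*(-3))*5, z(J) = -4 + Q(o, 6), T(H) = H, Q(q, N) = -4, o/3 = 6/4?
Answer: -120/7 ≈ -17.143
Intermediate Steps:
o = 9/2 (o = 3*(6/4) = 3*(6*(¼)) = 3*(3/2) = 9/2 ≈ 4.5000)
z(J) = -8 (z(J) = -4 - 4 = -8)
l = 15/7 (l = -1*(-3)*5/7 = -(-3)*5/7 = -⅐*(-15) = 15/7 ≈ 2.1429)
z(T(-3))*l = -8*15/7 = -120/7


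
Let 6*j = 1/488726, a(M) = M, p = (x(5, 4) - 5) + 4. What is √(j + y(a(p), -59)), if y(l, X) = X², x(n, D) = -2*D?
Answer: √152714874836757/209454 ≈ 59.000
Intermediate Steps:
p = -9 (p = (-2*4 - 5) + 4 = (-8 - 5) + 4 = -13 + 4 = -9)
j = 1/2932356 (j = (⅙)/488726 = (⅙)*(1/488726) = 1/2932356 ≈ 3.4102e-7)
√(j + y(a(p), -59)) = √(1/2932356 + (-59)²) = √(1/2932356 + 3481) = √(10207531237/2932356) = √152714874836757/209454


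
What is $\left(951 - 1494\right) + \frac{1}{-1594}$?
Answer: $- \frac{865543}{1594} \approx -543.0$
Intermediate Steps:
$\left(951 - 1494\right) + \frac{1}{-1594} = -543 - \frac{1}{1594} = - \frac{865543}{1594}$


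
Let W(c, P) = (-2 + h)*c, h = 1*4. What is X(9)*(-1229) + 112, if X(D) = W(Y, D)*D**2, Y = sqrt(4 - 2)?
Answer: 112 - 199098*sqrt(2) ≈ -2.8146e+5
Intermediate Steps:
Y = sqrt(2) ≈ 1.4142
h = 4
W(c, P) = 2*c (W(c, P) = (-2 + 4)*c = 2*c)
X(D) = 2*sqrt(2)*D**2 (X(D) = (2*sqrt(2))*D**2 = 2*sqrt(2)*D**2)
X(9)*(-1229) + 112 = (2*sqrt(2)*9**2)*(-1229) + 112 = (2*sqrt(2)*81)*(-1229) + 112 = (162*sqrt(2))*(-1229) + 112 = -199098*sqrt(2) + 112 = 112 - 199098*sqrt(2)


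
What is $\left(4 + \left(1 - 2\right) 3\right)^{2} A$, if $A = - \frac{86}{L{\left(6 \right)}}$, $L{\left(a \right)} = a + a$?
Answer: $- \frac{43}{6} \approx -7.1667$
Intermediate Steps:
$L{\left(a \right)} = 2 a$
$A = - \frac{43}{6}$ ($A = - \frac{86}{2 \cdot 6} = - \frac{86}{12} = \left(-86\right) \frac{1}{12} = - \frac{43}{6} \approx -7.1667$)
$\left(4 + \left(1 - 2\right) 3\right)^{2} A = \left(4 + \left(1 - 2\right) 3\right)^{2} \left(- \frac{43}{6}\right) = \left(4 - 3\right)^{2} \left(- \frac{43}{6}\right) = 1^{2} \left(- \frac{43}{6}\right) = 1 \left(- \frac{43}{6}\right) = - \frac{43}{6}$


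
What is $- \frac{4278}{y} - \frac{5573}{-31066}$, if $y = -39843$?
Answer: $\frac{118315129}{412587546} \approx 0.28676$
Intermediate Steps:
$- \frac{4278}{y} - \frac{5573}{-31066} = - \frac{4278}{-39843} - \frac{5573}{-31066} = \left(-4278\right) \left(- \frac{1}{39843}\right) - - \frac{5573}{31066} = \frac{1426}{13281} + \frac{5573}{31066} = \frac{118315129}{412587546}$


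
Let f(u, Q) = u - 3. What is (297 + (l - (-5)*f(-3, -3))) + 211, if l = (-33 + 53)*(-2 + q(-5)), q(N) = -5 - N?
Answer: 438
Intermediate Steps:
f(u, Q) = -3 + u
l = -40 (l = (-33 + 53)*(-2 + (-5 - 1*(-5))) = 20*(-2 + (-5 + 5)) = 20*(-2 + 0) = 20*(-2) = -40)
(297 + (l - (-5)*f(-3, -3))) + 211 = (297 + (-40 - (-5)*(-3 - 3))) + 211 = (297 + (-40 - (-5)*(-6))) + 211 = (297 + (-40 - 1*30)) + 211 = (297 + (-40 - 30)) + 211 = (297 - 70) + 211 = 227 + 211 = 438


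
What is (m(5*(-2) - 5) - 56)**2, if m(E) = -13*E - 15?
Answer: 15376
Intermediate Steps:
m(E) = -15 - 13*E
(m(5*(-2) - 5) - 56)**2 = ((-15 - 13*(5*(-2) - 5)) - 56)**2 = ((-15 - 13*(-10 - 5)) - 56)**2 = ((-15 - 13*(-15)) - 56)**2 = ((-15 + 195) - 56)**2 = (180 - 56)**2 = 124**2 = 15376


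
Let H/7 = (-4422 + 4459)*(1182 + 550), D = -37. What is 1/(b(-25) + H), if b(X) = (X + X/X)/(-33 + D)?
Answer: 35/15700592 ≈ 2.2292e-6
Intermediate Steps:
H = 448588 (H = 7*((-4422 + 4459)*(1182 + 550)) = 7*(37*1732) = 7*64084 = 448588)
b(X) = -1/70 - X/70 (b(X) = (X + X/X)/(-33 - 37) = (X + 1)/(-70) = (1 + X)*(-1/70) = -1/70 - X/70)
1/(b(-25) + H) = 1/((-1/70 - 1/70*(-25)) + 448588) = 1/((-1/70 + 5/14) + 448588) = 1/(12/35 + 448588) = 1/(15700592/35) = 35/15700592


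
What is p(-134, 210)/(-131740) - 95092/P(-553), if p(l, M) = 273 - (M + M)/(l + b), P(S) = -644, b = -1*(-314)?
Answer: 335551226/2272515 ≈ 147.66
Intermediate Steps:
b = 314
p(l, M) = 273 - 2*M/(314 + l) (p(l, M) = 273 - (M + M)/(l + 314) = 273 - 2*M/(314 + l))
p(-134, 210)/(-131740) - 95092/P(-553) = ((85722 - 2*210 + 273*(-134))/(314 - 134))/(-131740) - 95092/(-644) = ((85722 - 420 - 36582)/180)*(-1/131740) - 95092*(-1/644) = ((1/180)*48720)*(-1/131740) + 23773/161 = (812/3)*(-1/131740) + 23773/161 = -29/14115 + 23773/161 = 335551226/2272515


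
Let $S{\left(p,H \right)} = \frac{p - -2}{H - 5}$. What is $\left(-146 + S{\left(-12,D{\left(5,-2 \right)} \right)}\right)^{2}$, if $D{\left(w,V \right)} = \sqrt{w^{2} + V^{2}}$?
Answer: $\frac{50607}{2} + \frac{1585 \sqrt{29}}{2} \approx 29571.0$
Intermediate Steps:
$D{\left(w,V \right)} = \sqrt{V^{2} + w^{2}}$
$S{\left(p,H \right)} = \frac{2 + p}{-5 + H}$ ($S{\left(p,H \right)} = \frac{p + 2}{-5 + H} = \frac{2 + p}{-5 + H}$)
$\left(-146 + S{\left(-12,D{\left(5,-2 \right)} \right)}\right)^{2} = \left(-146 + \frac{2 - 12}{-5 + \sqrt{\left(-2\right)^{2} + 5^{2}}}\right)^{2} = \left(-146 + \frac{1}{-5 + \sqrt{4 + 25}} \left(-10\right)\right)^{2} = \left(-146 + \frac{1}{-5 + \sqrt{29}} \left(-10\right)\right)^{2} = \left(-146 - \frac{10}{-5 + \sqrt{29}}\right)^{2}$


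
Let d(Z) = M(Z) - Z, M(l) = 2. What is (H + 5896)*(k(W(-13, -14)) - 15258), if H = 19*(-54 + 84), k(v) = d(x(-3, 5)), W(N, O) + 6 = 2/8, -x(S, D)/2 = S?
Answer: -98684092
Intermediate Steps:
x(S, D) = -2*S
W(N, O) = -23/4 (W(N, O) = -6 + 2/8 = -6 + 2*(1/8) = -6 + 1/4 = -23/4)
d(Z) = 2 - Z
k(v) = -4 (k(v) = 2 - (-2)*(-3) = 2 - 1*6 = 2 - 6 = -4)
H = 570 (H = 19*30 = 570)
(H + 5896)*(k(W(-13, -14)) - 15258) = (570 + 5896)*(-4 - 15258) = 6466*(-15262) = -98684092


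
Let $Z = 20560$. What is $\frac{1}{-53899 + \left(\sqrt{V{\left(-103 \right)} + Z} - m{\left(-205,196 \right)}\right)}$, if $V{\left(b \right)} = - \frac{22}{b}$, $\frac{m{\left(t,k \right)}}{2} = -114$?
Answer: $- \frac{5528113}{296697235121} - \frac{\sqrt{218123306}}{296697235121} \approx -1.8682 \cdot 10^{-5}$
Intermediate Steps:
$m{\left(t,k \right)} = -228$ ($m{\left(t,k \right)} = 2 \left(-114\right) = -228$)
$\frac{1}{-53899 + \left(\sqrt{V{\left(-103 \right)} + Z} - m{\left(-205,196 \right)}\right)} = \frac{1}{-53899 + \left(\sqrt{- \frac{22}{-103} + 20560} - -228\right)} = \frac{1}{-53899 + \left(\sqrt{\left(-22\right) \left(- \frac{1}{103}\right) + 20560} + 228\right)} = \frac{1}{-53899 + \left(\sqrt{\frac{22}{103} + 20560} + 228\right)} = \frac{1}{-53899 + \left(\sqrt{\frac{2117702}{103}} + 228\right)} = \frac{1}{-53899 + \left(\frac{\sqrt{218123306}}{103} + 228\right)} = \frac{1}{-53899 + \left(228 + \frac{\sqrt{218123306}}{103}\right)} = \frac{1}{-53671 + \frac{\sqrt{218123306}}{103}}$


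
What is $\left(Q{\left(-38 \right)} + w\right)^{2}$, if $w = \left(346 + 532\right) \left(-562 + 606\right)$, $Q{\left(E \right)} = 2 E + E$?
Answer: $1483636324$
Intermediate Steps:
$Q{\left(E \right)} = 3 E$
$w = 38632$ ($w = 878 \cdot 44 = 38632$)
$\left(Q{\left(-38 \right)} + w\right)^{2} = \left(3 \left(-38\right) + 38632\right)^{2} = \left(-114 + 38632\right)^{2} = 38518^{2} = 1483636324$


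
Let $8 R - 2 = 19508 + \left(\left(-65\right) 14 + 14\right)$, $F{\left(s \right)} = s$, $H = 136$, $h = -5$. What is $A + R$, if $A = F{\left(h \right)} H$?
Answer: $\frac{6587}{4} \approx 1646.8$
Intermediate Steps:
$A = -680$ ($A = \left(-5\right) 136 = -680$)
$R = \frac{9307}{4}$ ($R = \frac{1}{4} + \frac{19508 + \left(\left(-65\right) 14 + 14\right)}{8} = \frac{1}{4} + \frac{19508 + \left(-910 + 14\right)}{8} = \frac{1}{4} + \frac{19508 - 896}{8} = \frac{1}{4} + \frac{1}{8} \cdot 18612 = \frac{1}{4} + \frac{4653}{2} = \frac{9307}{4} \approx 2326.8$)
$A + R = -680 + \frac{9307}{4} = \frac{6587}{4}$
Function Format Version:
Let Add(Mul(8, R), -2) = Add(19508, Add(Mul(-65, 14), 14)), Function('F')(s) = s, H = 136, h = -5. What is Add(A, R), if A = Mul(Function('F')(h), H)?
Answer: Rational(6587, 4) ≈ 1646.8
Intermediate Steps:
A = -680 (A = Mul(-5, 136) = -680)
R = Rational(9307, 4) (R = Add(Rational(1, 4), Mul(Rational(1, 8), Add(19508, Add(Mul(-65, 14), 14)))) = Add(Rational(1, 4), Mul(Rational(1, 8), Add(19508, Add(-910, 14)))) = Add(Rational(1, 4), Mul(Rational(1, 8), Add(19508, -896))) = Add(Rational(1, 4), Mul(Rational(1, 8), 18612)) = Add(Rational(1, 4), Rational(4653, 2)) = Rational(9307, 4) ≈ 2326.8)
Add(A, R) = Add(-680, Rational(9307, 4)) = Rational(6587, 4)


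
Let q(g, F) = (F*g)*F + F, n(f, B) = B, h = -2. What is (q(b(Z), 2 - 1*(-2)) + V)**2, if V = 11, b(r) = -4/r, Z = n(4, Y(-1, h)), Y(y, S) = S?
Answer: 2209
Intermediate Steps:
Z = -2
q(g, F) = F + g*F**2 (q(g, F) = g*F**2 + F = F + g*F**2)
(q(b(Z), 2 - 1*(-2)) + V)**2 = ((2 - 1*(-2))*(1 + (2 - 1*(-2))*(-4/(-2))) + 11)**2 = ((2 + 2)*(1 + (2 + 2)*(-4*(-1/2))) + 11)**2 = (4*(1 + 4*2) + 11)**2 = (4*(1 + 8) + 11)**2 = (4*9 + 11)**2 = (36 + 11)**2 = 47**2 = 2209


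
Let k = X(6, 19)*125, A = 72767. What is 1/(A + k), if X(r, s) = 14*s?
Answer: 1/106017 ≈ 9.4324e-6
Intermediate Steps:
k = 33250 (k = (14*19)*125 = 266*125 = 33250)
1/(A + k) = 1/(72767 + 33250) = 1/106017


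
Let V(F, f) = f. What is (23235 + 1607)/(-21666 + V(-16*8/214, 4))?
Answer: -12421/10831 ≈ -1.1468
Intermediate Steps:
(23235 + 1607)/(-21666 + V(-16*8/214, 4)) = (23235 + 1607)/(-21666 + 4) = 24842/(-21662) = 24842*(-1/21662) = -12421/10831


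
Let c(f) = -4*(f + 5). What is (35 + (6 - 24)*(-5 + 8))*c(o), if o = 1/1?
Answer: 456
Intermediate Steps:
o = 1
c(f) = -20 - 4*f (c(f) = -4*(5 + f) = -20 - 4*f)
(35 + (6 - 24)*(-5 + 8))*c(o) = (35 + (6 - 24)*(-5 + 8))*(-20 - 4*1) = (35 - 18*3)*(-20 - 4) = (35 - 54)*(-24) = -19*(-24) = 456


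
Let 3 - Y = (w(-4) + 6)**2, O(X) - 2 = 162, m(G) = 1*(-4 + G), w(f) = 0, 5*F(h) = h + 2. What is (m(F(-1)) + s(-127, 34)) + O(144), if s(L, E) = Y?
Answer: 636/5 ≈ 127.20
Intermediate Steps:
F(h) = 2/5 + h/5 (F(h) = (h + 2)/5 = (2 + h)/5 = 2/5 + h/5)
m(G) = -4 + G
O(X) = 164 (O(X) = 2 + 162 = 164)
Y = -33 (Y = 3 - (0 + 6)**2 = 3 - 1*6**2 = 3 - 1*36 = 3 - 36 = -33)
s(L, E) = -33
(m(F(-1)) + s(-127, 34)) + O(144) = ((-4 + (2/5 + (1/5)*(-1))) - 33) + 164 = ((-4 + (2/5 - 1/5)) - 33) + 164 = ((-4 + 1/5) - 33) + 164 = (-19/5 - 33) + 164 = -184/5 + 164 = 636/5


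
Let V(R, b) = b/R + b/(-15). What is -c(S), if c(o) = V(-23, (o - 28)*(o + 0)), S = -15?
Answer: 1634/23 ≈ 71.043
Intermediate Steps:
V(R, b) = -b/15 + b/R (V(R, b) = b/R + b*(-1/15) = b/R - b/15 = -b/15 + b/R)
c(o) = -38*o*(-28 + o)/345 (c(o) = -(o - 28)*(o + 0)/15 + ((o - 28)*(o + 0))/(-23) = -(-28 + o)*o/15 + ((-28 + o)*o)*(-1/23) = -o*(-28 + o)/15 + (o*(-28 + o))*(-1/23) = -o*(-28 + o)/15 - o*(-28 + o)/23 = -38*o*(-28 + o)/345)
-c(S) = -38*(-15)*(28 - 1*(-15))/345 = -38*(-15)*(28 + 15)/345 = -38*(-15)*43/345 = -1*(-1634/23) = 1634/23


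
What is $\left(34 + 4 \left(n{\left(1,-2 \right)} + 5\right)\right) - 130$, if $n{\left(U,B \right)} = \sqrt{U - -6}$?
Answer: $-76 + 4 \sqrt{7} \approx -65.417$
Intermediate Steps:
$n{\left(U,B \right)} = \sqrt{6 + U}$ ($n{\left(U,B \right)} = \sqrt{U + 6} = \sqrt{6 + U}$)
$\left(34 + 4 \left(n{\left(1,-2 \right)} + 5\right)\right) - 130 = \left(34 + 4 \left(\sqrt{6 + 1} + 5\right)\right) - 130 = \left(34 + 4 \left(\sqrt{7} + 5\right)\right) - 130 = \left(34 + 4 \left(5 + \sqrt{7}\right)\right) - 130 = \left(34 + \left(20 + 4 \sqrt{7}\right)\right) - 130 = \left(54 + 4 \sqrt{7}\right) - 130 = -76 + 4 \sqrt{7}$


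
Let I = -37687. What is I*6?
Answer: -226122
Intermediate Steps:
I*6 = -37687*6 = -226122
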